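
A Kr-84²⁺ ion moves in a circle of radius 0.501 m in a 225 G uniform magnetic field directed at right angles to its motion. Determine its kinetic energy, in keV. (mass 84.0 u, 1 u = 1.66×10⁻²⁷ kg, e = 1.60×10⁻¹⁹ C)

v = qBr/m = (2×1.60×10^-19)(0.0225)(0.501) / (1.39×10^-25) = 2.59×10^4 m/s.
K = ½mv² = 0.5·(1.39×10^-25)·(2.59×10^4)² = 4.67×10^-17 J = 0.292 keV.

K ≈ 0.292 keV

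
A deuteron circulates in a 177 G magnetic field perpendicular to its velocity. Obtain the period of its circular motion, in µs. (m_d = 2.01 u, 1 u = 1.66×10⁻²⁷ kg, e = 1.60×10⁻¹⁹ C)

The cyclotron period is independent of speed: T = 2πm/(qB).
T = 2π(3.34×10^-27) / [(1×1.60×10^-19)(0.0177)] = 7.40×10^-6 s.

T ≈ 7.40 µs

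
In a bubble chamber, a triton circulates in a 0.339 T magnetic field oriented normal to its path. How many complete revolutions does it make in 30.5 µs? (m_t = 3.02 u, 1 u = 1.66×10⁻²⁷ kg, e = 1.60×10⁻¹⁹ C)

T = 2πm/(qB) = 2π(5.0132×10^-27) / [(1×1.60×10^-19)(0.339)] = 5.8073×10^-7 s.
N = t/T = 3.05×10^-5 / 5.8073×10^-7 ≈ 52.52, so 52 complete revolutions.

N = 52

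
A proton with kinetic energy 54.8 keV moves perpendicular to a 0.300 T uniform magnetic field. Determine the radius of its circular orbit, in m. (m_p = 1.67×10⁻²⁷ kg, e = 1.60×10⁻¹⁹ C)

Convert the energy: K = 54.8 keV = 8.77×10^-15 J.
v = √(2K/m) = √(2·8.77×10^-15/1.67×10^-27) = 3.24×10^6 m/s.
r = mv/(qB) = (1.67×10^-27)(3.24×10^6) / [(1×1.60×10^-19)(0.300)] = 0.113 m.

r ≈ 0.113 m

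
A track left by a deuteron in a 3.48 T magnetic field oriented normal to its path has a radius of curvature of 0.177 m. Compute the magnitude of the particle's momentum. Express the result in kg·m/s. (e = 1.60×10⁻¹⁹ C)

p ≈ 9.86×10^-20 kg·m/s

Since qvB = mv²/r, the momentum p = mv = qBr.
p = (1×1.60×10^-19)(3.48)(0.177) = 9.86×10^-20 kg·m/s.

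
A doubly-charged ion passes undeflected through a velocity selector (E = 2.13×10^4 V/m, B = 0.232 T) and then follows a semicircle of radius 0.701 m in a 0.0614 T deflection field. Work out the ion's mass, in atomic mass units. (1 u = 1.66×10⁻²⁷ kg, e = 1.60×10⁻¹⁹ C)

v = E/B₁ = 9.18×10^4 m/s.
From r = mv/(qB₂), m = qB₂r/v = (2×1.60×10^-19)(0.0614)(0.701) / (9.18×10^4) = 1.50×10^-25 kg.
In atomic mass units: m = 1.50×10^-25 / 1.66×10^-27 = 90.4 u.

m ≈ 90.4 u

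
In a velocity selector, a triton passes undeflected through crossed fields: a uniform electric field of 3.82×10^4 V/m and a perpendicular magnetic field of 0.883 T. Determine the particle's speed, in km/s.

For zero net force, qE = qvB, so v = E/B.
v = (3.82×10^4) / (0.883) = 4.33×10^4 m/s.

v ≈ 43.3 km/s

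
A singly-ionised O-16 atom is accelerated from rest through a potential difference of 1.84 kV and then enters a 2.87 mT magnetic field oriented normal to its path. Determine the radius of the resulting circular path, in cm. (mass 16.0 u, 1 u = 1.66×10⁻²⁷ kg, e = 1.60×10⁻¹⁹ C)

The kinetic energy gained is K = qV = (1×1.60×10^-19)(1840) = 2.94×10^-16 J.
v = √(2K/m) = 1.49×10^5 m/s.
r = mv/(qB) = (2.66×10^-26)(1.49×10^5) / [(1×1.60×10^-19)(2.87×10^-3)] = 8.61 m.

r ≈ 861 cm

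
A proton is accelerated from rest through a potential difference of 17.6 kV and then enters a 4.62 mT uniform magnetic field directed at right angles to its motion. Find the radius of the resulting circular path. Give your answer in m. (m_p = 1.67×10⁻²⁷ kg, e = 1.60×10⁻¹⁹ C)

The kinetic energy gained is K = qV = (1×1.60×10^-19)(1.76×10^4) = 2.82×10^-15 J.
v = √(2K/m) = 1.84×10^6 m/s.
r = mv/(qB) = (1.67×10^-27)(1.84×10^6) / [(1×1.60×10^-19)(4.62×10^-3)] = 4.15 m.

r ≈ 4.15 m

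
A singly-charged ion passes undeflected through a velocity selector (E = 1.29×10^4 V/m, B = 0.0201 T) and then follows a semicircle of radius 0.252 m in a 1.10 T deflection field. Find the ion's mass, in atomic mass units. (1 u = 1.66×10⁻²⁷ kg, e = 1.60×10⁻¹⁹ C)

v = E/B₁ = 6.42×10^5 m/s.
From r = mv/(qB₂), m = qB₂r/v = (1×1.60×10^-19)(1.10)(0.252) / (6.42×10^5) = 6.91×10^-26 kg.
In atomic mass units: m = 6.91×10^-26 / 1.66×10^-27 = 41.6 u.

m ≈ 41.6 u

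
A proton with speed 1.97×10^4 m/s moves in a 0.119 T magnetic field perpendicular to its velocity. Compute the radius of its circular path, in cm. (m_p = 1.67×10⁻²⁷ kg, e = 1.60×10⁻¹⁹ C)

The magnetic force provides the centripetal force: qvB = mv²/r, so r = mv/(qB).
r = (1.67×10^-27 kg)(1.97×10^4 m/s) / [(1×1.60×10^-19 C)(0.119 T)] = 1.73×10^-3 m.

r ≈ 0.173 cm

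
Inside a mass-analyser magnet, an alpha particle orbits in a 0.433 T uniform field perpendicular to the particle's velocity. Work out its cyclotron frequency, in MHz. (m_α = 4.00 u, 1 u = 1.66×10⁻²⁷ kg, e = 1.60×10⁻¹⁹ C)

f = qB/(2πm) = (2×1.60×10^-19)(0.433) / [2π(6.64×10^-27)] = 3.32×10^6 Hz.

f ≈ 3.32 MHz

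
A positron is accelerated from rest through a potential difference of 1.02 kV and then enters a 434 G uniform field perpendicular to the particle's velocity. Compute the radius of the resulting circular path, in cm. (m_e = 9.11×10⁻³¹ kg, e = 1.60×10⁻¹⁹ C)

The kinetic energy gained is K = qV = (1×1.60×10^-19)(1020) = 1.63×10^-16 J.
v = √(2K/m) = 1.89×10^7 m/s.
r = mv/(qB) = (9.11×10^-31)(1.89×10^7) / [(1×1.60×10^-19)(0.0434)] = 2.48×10^-3 m.

r ≈ 0.248 cm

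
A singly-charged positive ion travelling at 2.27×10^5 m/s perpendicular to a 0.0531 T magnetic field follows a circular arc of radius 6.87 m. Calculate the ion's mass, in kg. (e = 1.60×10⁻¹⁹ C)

qvB = mv²/r ⇒ m = qBr/v.
m = (1×1.60×10^-19)(0.0531)(6.87) / (2.27×10^5) = 2.57×10^-25 kg.

m ≈ 2.57×10^-25 kg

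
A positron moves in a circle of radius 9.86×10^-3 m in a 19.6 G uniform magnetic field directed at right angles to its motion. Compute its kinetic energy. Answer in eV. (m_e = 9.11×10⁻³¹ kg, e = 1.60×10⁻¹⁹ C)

v = qBr/m = (1×1.60×10^-19)(1.96×10^-3)(9.86×10^-3) / (9.11×10^-31) = 3.39×10^6 m/s.
K = ½mv² = 0.5·(9.11×10^-31)·(3.39×10^6)² = 5.25×10^-18 J = 32.8 eV.

K ≈ 32.8 eV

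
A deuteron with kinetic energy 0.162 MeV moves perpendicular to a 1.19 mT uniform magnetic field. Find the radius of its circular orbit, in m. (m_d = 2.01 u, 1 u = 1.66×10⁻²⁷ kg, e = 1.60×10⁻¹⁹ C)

Convert the energy: K = 0.162 MeV = 2.59×10^-14 J.
v = √(2K/m) = √(2·2.59×10^-14/3.34×10^-27) = 3.94×10^6 m/s.
r = mv/(qB) = (3.34×10^-27)(3.94×10^6) / [(1×1.60×10^-19)(1.19×10^-3)] = 69.1 m.

r ≈ 69.1 m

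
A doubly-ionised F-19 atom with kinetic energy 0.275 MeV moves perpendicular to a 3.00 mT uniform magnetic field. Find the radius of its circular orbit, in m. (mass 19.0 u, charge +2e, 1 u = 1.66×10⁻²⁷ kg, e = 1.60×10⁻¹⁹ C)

r ≈ 54.9 m

Convert the energy: K = 0.275 MeV = 4.40×10^-14 J.
v = √(2K/m) = √(2·4.40×10^-14/3.15×10^-26) = 1.67×10^6 m/s.
r = mv/(qB) = (3.15×10^-26)(1.67×10^6) / [(2×1.60×10^-19)(3.00×10^-3)] = 54.9 m.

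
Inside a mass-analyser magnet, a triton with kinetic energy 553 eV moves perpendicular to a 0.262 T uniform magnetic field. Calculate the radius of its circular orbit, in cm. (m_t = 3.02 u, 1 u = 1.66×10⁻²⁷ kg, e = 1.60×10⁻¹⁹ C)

Convert the energy: K = 553 eV = 8.85×10^-17 J.
v = √(2K/m) = √(2·8.85×10^-17/5.01×10^-27) = 1.88×10^5 m/s.
r = mv/(qB) = (5.01×10^-27)(1.88×10^5) / [(1×1.60×10^-19)(0.262)] = 0.0225 m.

r ≈ 2.25 cm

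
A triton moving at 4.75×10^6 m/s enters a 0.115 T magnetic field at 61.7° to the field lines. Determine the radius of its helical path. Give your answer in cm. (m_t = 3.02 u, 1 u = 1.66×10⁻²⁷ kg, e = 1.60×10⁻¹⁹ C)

Only the perpendicular component v⊥ = v sin61.7° = 4.18×10^6 m/s is bent by the field.
r = m v⊥ /(qB) = (5.01×10^-27)(4.18×10^6) / [(1×1.60×10^-19)(0.115)] = 1.14 m.

r ≈ 114 cm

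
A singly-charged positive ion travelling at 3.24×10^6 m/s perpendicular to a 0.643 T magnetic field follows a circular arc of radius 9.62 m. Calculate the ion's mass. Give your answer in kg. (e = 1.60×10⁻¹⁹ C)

qvB = mv²/r ⇒ m = qBr/v.
m = (1×1.60×10^-19)(0.643)(9.62) / (3.24×10^6) = 3.05×10^-25 kg.

m ≈ 3.05×10^-25 kg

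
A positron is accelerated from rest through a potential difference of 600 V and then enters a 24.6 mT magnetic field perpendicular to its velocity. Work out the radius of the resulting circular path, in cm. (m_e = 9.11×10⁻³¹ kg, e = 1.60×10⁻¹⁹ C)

r ≈ 0.336 cm

The kinetic energy gained is K = qV = (1×1.60×10^-19)(600) = 9.60×10^-17 J.
v = √(2K/m) = 1.45×10^7 m/s.
r = mv/(qB) = (9.11×10^-31)(1.45×10^7) / [(1×1.60×10^-19)(0.0246)] = 3.36×10^-3 m.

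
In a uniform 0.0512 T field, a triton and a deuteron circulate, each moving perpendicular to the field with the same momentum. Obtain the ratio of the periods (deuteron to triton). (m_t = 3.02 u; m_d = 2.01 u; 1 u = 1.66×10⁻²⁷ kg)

T = 2πm/(qB) is independent of speed, so T₂/T₁ = (m₂/q₂)/(m₁/q₁).
T_{deuteron}/T_{triton} = (3.34×10^-27/1e) / (5.01×10^-27/1e) = 0.666.

ratio ≈ 0.666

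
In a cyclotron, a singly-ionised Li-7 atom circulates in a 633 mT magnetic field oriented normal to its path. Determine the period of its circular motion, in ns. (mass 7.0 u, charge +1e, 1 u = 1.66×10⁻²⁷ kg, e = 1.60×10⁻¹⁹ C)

The cyclotron period is independent of speed: T = 2πm/(qB).
T = 2π(1.16×10^-26) / [(1×1.60×10^-19)(0.633)] = 7.21×10^-7 s.

T ≈ 721 ns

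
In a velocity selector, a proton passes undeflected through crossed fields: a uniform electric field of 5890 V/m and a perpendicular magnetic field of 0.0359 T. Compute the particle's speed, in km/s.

For zero net force, qE = qvB, so v = E/B.
v = (5890) / (0.0359) = 1.64×10^5 m/s.

v ≈ 164 km/s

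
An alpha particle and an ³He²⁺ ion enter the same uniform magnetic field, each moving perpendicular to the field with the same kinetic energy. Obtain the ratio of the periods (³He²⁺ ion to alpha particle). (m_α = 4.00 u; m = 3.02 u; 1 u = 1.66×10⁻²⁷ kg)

T = 2πm/(qB) is independent of speed, so T₂/T₁ = (m₂/q₂)/(m₁/q₁).
T_{³He²⁺ ion}/T_{alpha particle} = (5.01×10^-27/2e) / (6.64×10^-27/2e) = 0.755.

ratio ≈ 0.755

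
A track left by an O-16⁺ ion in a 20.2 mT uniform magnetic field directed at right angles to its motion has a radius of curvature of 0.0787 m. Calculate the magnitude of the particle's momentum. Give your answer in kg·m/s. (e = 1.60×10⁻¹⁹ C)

Since qvB = mv²/r, the momentum p = mv = qBr.
p = (1×1.60×10^-19)(0.0202)(0.0787) = 2.54×10^-22 kg·m/s.

p ≈ 2.54×10^-22 kg·m/s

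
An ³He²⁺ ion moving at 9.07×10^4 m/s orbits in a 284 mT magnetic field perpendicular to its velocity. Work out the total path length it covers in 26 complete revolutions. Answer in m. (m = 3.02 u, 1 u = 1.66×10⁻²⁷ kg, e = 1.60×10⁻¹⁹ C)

L ≈ 0.817 m

r = mv/(qB) = 5.00×10^-3 m, so one revolution covers 2πr = 0.0314 m.
In 26 revolutions: L = 26·2πr = 0.817 m.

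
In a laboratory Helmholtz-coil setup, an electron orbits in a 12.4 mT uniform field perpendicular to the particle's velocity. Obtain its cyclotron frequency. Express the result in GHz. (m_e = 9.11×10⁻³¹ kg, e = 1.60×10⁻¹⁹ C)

f = qB/(2πm) = (1×1.60×10^-19)(0.0124) / [2π(9.11×10^-31)] = 3.47×10^8 Hz.

f ≈ 0.347 GHz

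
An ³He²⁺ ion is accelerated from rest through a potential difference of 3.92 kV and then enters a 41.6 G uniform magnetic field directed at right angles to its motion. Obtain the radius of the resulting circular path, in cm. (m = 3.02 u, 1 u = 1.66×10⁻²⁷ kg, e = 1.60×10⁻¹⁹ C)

The kinetic energy gained is K = qV = (2×1.60×10^-19)(3920) = 1.25×10^-15 J.
v = √(2K/m) = 7.07×10^5 m/s.
r = mv/(qB) = (5.01×10^-27)(7.07×10^5) / [(2×1.60×10^-19)(4.16×10^-3)] = 2.66 m.

r ≈ 266 cm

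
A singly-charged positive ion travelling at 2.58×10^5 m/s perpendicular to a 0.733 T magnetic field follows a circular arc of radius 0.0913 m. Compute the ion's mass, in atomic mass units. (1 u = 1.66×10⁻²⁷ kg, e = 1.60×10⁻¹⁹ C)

qvB = mv²/r ⇒ m = qBr/v.
m = (1×1.60×10^-19)(0.733)(0.0913) / (2.58×10^5) = 4.15×10^-26 kg = 25.0 u.

m ≈ 25.0 u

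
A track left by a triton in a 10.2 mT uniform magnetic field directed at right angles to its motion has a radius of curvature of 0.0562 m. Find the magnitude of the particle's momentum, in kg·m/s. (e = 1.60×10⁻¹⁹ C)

p ≈ 9.17×10^-23 kg·m/s

Since qvB = mv²/r, the momentum p = mv = qBr.
p = (1×1.60×10^-19)(0.0102)(0.0562) = 9.17×10^-23 kg·m/s.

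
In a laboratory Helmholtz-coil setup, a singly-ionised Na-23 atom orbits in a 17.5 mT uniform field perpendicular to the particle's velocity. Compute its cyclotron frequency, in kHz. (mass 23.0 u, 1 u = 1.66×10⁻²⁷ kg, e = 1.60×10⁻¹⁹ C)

f ≈ 11.7 kHz

f = qB/(2πm) = (1×1.60×10^-19)(0.0175) / [2π(3.82×10^-26)] = 1.17×10^4 Hz.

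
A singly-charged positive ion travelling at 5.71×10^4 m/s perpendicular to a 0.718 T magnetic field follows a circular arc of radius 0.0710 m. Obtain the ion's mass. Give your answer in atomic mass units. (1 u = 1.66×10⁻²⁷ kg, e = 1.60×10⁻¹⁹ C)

qvB = mv²/r ⇒ m = qBr/v.
m = (1×1.60×10^-19)(0.718)(0.0710) / (5.71×10^4) = 1.43×10^-25 kg = 86.1 u.

m ≈ 86.1 u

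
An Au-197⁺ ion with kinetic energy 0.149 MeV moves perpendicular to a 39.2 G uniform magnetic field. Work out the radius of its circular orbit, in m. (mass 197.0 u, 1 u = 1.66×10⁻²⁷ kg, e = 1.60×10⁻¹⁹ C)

Convert the energy: K = 0.149 MeV = 2.38×10^-14 J.
v = √(2K/m) = √(2·2.38×10^-14/3.27×10^-25) = 3.82×10^5 m/s.
r = mv/(qB) = (3.27×10^-25)(3.82×10^5) / [(1×1.60×10^-19)(3.92×10^-3)] = 199 m.

r ≈ 199 m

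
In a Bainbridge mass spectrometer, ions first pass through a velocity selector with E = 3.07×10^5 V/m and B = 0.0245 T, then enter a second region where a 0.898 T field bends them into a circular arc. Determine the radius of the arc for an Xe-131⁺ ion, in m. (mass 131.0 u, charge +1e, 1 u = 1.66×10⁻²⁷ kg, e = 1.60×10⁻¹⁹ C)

The selector passes v = E/B = 3.07×10^5/0.0245 = 1.25×10^7 m/s.
In the deflection region, r = mv/(qB₂) = (2.17×10^-25)(1.25×10^7) / [(1×1.60×10^-19)(0.898)] = 19.0 m.

r ≈ 19.0 m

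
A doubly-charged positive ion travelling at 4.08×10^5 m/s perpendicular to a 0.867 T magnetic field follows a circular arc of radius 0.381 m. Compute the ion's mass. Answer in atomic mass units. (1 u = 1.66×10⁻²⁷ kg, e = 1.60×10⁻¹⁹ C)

qvB = mv²/r ⇒ m = qBr/v.
m = (2×1.60×10^-19)(0.867)(0.381) / (4.08×10^5) = 2.59×10^-25 kg = 156 u.

m ≈ 156 u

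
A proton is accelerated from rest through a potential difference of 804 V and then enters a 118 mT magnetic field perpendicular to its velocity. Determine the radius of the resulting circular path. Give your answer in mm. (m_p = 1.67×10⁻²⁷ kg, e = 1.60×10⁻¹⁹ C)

The kinetic energy gained is K = qV = (1×1.60×10^-19)(804) = 1.29×10^-16 J.
v = √(2K/m) = 3.93×10^5 m/s.
r = mv/(qB) = (1.67×10^-27)(3.93×10^5) / [(1×1.60×10^-19)(0.118)] = 0.0347 m.

r ≈ 34.7 mm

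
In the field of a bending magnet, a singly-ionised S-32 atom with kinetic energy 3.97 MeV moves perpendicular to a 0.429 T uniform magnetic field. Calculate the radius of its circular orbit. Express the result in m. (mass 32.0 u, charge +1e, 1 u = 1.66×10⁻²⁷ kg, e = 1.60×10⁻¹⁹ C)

r ≈ 3.78 m

Convert the energy: K = 3.97 MeV = 6.35×10^-13 J.
v = √(2K/m) = √(2·6.35×10^-13/5.31×10^-26) = 4.89×10^6 m/s.
r = mv/(qB) = (5.31×10^-26)(4.89×10^6) / [(1×1.60×10^-19)(0.429)] = 3.78 m.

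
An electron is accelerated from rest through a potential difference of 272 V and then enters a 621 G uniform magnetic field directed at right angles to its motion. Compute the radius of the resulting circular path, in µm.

The kinetic energy gained is K = qV = (1×1.60×10^-19)(272) = 4.35×10^-17 J.
v = √(2K/m) = 9.77×10^6 m/s.
r = mv/(qB) = (9.11×10^-31)(9.77×10^6) / [(1×1.60×10^-19)(0.0621)] = 8.96×10^-4 m.

r ≈ 896 µm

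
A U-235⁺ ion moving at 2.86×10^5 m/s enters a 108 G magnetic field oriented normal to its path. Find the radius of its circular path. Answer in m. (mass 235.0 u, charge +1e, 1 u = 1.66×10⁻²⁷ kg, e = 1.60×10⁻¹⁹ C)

r ≈ 64.6 m

The magnetic force provides the centripetal force: qvB = mv²/r, so r = mv/(qB).
r = (3.90×10^-25 kg)(2.86×10^5 m/s) / [(1×1.60×10^-19 C)(0.0108 T)] = 64.6 m.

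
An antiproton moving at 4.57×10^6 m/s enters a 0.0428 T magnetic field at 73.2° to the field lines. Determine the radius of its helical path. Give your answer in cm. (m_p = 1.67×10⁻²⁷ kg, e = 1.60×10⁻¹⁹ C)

r ≈ 107 cm

Only the perpendicular component v⊥ = v sin73.2° = 4.37×10^6 m/s is bent by the field.
r = m v⊥ /(qB) = (1.67×10^-27)(4.37×10^6) / [(1×1.60×10^-19)(0.0428)] = 1.07 m.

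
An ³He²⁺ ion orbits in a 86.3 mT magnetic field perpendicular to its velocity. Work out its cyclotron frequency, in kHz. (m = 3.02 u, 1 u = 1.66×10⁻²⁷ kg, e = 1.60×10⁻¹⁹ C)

f ≈ 877 kHz

f = qB/(2πm) = (2×1.60×10^-19)(0.0863) / [2π(5.01×10^-27)] = 8.77×10^5 Hz.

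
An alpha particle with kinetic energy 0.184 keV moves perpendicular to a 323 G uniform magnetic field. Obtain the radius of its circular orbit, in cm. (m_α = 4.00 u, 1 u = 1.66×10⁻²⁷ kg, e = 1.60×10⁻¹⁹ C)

Convert the energy: K = 0.184 keV = 2.94×10^-17 J.
v = √(2K/m) = √(2·2.94×10^-17/6.64×10^-27) = 9.42×10^4 m/s.
r = mv/(qB) = (6.64×10^-27)(9.42×10^4) / [(2×1.60×10^-19)(0.0323)] = 0.0605 m.

r ≈ 6.05 cm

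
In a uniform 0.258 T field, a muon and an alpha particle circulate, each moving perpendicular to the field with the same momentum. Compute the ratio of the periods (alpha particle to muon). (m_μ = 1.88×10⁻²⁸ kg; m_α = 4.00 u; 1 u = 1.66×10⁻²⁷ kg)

T = 2πm/(qB) is independent of speed, so T₂/T₁ = (m₂/q₂)/(m₁/q₁).
T_{alpha particle}/T_{muon} = (6.64×10^-27/2e) / (1.88×10^-28/1e) = 17.7.

ratio ≈ 17.7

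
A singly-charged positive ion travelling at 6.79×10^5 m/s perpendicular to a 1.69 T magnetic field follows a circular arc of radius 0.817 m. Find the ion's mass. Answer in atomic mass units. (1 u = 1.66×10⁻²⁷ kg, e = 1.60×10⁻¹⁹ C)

qvB = mv²/r ⇒ m = qBr/v.
m = (1×1.60×10^-19)(1.69)(0.817) / (6.79×10^5) = 3.25×10^-25 kg = 196 u.

m ≈ 196 u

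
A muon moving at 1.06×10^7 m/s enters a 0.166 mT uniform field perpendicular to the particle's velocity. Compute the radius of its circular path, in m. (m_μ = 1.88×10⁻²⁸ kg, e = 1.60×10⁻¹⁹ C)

The magnetic force provides the centripetal force: qvB = mv²/r, so r = mv/(qB).
r = (1.88×10^-28 kg)(1.06×10^7 m/s) / [(1×1.60×10^-19 C)(1.66×10^-4 T)] = 75.0 m.

r ≈ 75.0 m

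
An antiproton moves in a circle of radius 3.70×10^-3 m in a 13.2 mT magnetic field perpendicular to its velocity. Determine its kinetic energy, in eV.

v = qBr/m = (1×1.60×10^-19)(0.0132)(3.70×10^-3) / (1.67×10^-27) = 4680 m/s.
K = ½mv² = 0.5·(1.67×10^-27)·(4680)² = 1.83×10^-20 J = 0.114 eV.

K ≈ 0.114 eV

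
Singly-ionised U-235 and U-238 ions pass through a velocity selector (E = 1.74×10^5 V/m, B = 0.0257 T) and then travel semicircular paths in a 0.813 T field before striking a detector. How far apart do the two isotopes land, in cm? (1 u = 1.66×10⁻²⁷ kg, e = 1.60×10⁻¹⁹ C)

Both emerge at v = E/B₁ = 6.77×10^6 m/s.
r = mv/(qB₂), so r₁ = 20.304 m and r₂ = 20.563 m, giving Δr = 0.259 m.
After a semicircle each ion lands a diameter 2r from the entry slit, so the separation is 2Δr = 0.518 m.

Δd ≈ 51.8 cm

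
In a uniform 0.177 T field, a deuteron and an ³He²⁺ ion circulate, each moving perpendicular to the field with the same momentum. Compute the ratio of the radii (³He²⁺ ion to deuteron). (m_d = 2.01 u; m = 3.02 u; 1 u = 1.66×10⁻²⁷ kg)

r = p/(qB) ⇒ at equal p, r ∝ 1/q.
r_{³He²⁺ ion}/r_{deuteron} = 0.500.

ratio ≈ 0.500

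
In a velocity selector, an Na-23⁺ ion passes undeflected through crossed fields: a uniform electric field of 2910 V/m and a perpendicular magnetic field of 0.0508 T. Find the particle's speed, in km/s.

For zero net force, qE = qvB, so v = E/B.
v = (2910) / (0.0508) = 5.73×10^4 m/s.

v ≈ 57.3 km/s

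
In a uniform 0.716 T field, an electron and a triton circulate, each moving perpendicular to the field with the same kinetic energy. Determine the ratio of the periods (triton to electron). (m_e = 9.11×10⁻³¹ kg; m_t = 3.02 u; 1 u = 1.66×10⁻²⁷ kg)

ratio ≈ 5500

T = 2πm/(qB) is independent of speed, so T₂/T₁ = (m₂/q₂)/(m₁/q₁).
T_{triton}/T_{electron} = (5.01×10^-27/1e) / (9.11×10^-31/1e) = 5500.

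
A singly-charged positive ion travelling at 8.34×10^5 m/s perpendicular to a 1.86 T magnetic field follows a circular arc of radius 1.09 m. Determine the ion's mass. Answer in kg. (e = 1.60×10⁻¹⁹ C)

m ≈ 3.89×10^-25 kg

qvB = mv²/r ⇒ m = qBr/v.
m = (1×1.60×10^-19)(1.86)(1.09) / (8.34×10^5) = 3.89×10^-25 kg.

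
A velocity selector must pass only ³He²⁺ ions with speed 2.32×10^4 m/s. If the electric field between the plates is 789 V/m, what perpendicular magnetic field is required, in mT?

qE = qvB ⇒ B = E/v = (789) / (2.32×10^4) = 0.0340 T.

B ≈ 34.0 mT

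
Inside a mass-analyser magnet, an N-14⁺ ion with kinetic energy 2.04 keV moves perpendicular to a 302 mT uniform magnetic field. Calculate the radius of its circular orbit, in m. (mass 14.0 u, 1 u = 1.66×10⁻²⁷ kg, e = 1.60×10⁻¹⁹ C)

Convert the energy: K = 2.04 keV = 3.26×10^-16 J.
v = √(2K/m) = √(2·3.26×10^-16/2.32×10^-26) = 1.68×10^5 m/s.
r = mv/(qB) = (2.32×10^-26)(1.68×10^5) / [(1×1.60×10^-19)(0.302)] = 0.0806 m.

r ≈ 0.0806 m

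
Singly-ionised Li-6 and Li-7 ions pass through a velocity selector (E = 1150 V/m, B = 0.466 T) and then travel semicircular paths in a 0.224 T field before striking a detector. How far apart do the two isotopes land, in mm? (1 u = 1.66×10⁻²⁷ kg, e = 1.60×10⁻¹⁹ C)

Both emerge at v = E/B₁ = 2470 m/s.
r = mv/(qB₂), so r₁ = 6.86×10^-4 m and r₂ = 8.00×10^-4 m, giving Δr = 1.14×10^-4 m.
After a semicircle each ion lands a diameter 2r from the entry slit, so the separation is 2Δr = 2.29×10^-4 m.

Δd ≈ 0.229 mm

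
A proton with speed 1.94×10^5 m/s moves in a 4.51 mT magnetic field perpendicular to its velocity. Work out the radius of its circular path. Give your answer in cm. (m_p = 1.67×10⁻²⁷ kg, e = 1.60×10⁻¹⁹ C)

r ≈ 44.9 cm

The magnetic force provides the centripetal force: qvB = mv²/r, so r = mv/(qB).
r = (1.67×10^-27 kg)(1.94×10^5 m/s) / [(1×1.60×10^-19 C)(4.51×10^-3 T)] = 0.449 m.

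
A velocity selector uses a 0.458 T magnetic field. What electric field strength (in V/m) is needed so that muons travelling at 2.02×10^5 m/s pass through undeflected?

qE = qvB ⇒ E = vB = (2.02×10^5)(0.458) = 9.25×10^4 V/m.

E ≈ 9.25×10^4 V/m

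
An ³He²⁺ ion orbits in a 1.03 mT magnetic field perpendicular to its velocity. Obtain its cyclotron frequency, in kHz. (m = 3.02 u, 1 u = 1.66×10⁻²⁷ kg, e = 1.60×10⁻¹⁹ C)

f = qB/(2πm) = (2×1.60×10^-19)(1.03×10^-3) / [2π(5.01×10^-27)] = 1.05×10^4 Hz.

f ≈ 10.5 kHz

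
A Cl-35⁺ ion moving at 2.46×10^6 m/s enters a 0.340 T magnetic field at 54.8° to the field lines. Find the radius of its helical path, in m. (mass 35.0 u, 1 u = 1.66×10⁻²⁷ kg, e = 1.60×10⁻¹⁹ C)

r ≈ 2.15 m

Only the perpendicular component v⊥ = v sin54.8° = 2.01×10^6 m/s is bent by the field.
r = m v⊥ /(qB) = (5.81×10^-26)(2.01×10^6) / [(1×1.60×10^-19)(0.340)] = 2.15 m.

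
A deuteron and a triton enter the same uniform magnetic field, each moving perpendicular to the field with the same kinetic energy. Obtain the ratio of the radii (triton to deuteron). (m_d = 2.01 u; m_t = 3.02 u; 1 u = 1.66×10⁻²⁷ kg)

r = √(2mK)/(qB) ⇒ at equal K, r ∝ √m/q.
r_{triton}/r_{deuteron} = 1.23.

ratio ≈ 1.23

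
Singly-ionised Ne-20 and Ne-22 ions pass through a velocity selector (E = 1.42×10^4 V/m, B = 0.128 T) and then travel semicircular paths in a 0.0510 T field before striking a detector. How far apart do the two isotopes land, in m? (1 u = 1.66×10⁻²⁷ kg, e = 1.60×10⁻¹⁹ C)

Both emerge at v = E/B₁ = 1.11×10^5 m/s.
r = mv/(qB₂), so r₁ = 0.4514 m and r₂ = 0.4965 m, giving Δr = 0.0451 m.
After a semicircle each ion lands a diameter 2r from the entry slit, so the separation is 2Δr = 0.0903 m.

Δd ≈ 0.0903 m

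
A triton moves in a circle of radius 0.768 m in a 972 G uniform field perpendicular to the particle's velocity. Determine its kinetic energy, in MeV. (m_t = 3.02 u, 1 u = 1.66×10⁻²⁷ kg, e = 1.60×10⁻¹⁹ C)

v = qBr/m = (1×1.60×10^-19)(0.0972)(0.768) / (5.01×10^-27) = 2.38×10^6 m/s.
K = ½mv² = 0.5·(5.01×10^-27)·(2.38×10^6)² = 1.42×10^-14 J = 0.0889 MeV.

K ≈ 0.0889 MeV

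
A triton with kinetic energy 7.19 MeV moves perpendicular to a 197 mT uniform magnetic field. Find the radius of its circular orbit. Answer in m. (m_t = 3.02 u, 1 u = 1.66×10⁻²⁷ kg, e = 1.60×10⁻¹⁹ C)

Convert the energy: K = 7.19 MeV = 1.15×10^-12 J.
v = √(2K/m) = √(2·1.15×10^-12/5.01×10^-27) = 2.14×10^7 m/s.
r = mv/(qB) = (5.01×10^-27)(2.14×10^7) / [(1×1.60×10^-19)(0.197)] = 3.41 m.

r ≈ 3.41 m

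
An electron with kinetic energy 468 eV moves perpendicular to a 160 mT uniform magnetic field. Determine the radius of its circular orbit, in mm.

r ≈ 0.456 mm

Convert the energy: K = 468 eV = 7.49×10^-17 J.
v = √(2K/m) = √(2·7.49×10^-17/9.11×10^-31) = 1.28×10^7 m/s.
r = mv/(qB) = (9.11×10^-31)(1.28×10^7) / [(1×1.60×10^-19)(0.160)] = 4.56×10^-4 m.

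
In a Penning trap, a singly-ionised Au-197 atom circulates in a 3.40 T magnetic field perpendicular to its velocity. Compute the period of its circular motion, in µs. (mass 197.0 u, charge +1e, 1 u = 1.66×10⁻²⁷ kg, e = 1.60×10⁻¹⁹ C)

The cyclotron period is independent of speed: T = 2πm/(qB).
T = 2π(3.27×10^-25) / [(1×1.60×10^-19)(3.40)] = 3.78×10^-6 s.

T ≈ 3.78 µs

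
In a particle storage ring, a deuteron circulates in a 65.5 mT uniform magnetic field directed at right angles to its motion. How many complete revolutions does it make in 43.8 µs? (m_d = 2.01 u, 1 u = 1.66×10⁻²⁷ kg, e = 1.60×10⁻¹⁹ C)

N = 21

T = 2πm/(qB) = 2π(3.3366×10^-27) / [(1×1.60×10^-19)(0.0655)] = 2.0004×10^-6 s.
N = t/T = 4.38×10^-5 / 2.0004×10^-6 ≈ 21.90, so 21 complete revolutions.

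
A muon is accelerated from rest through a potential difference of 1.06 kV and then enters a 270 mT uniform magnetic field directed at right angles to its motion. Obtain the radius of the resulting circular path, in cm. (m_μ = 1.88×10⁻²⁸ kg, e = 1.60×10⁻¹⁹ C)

r ≈ 0.585 cm

The kinetic energy gained is K = qV = (1×1.60×10^-19)(1060) = 1.70×10^-16 J.
v = √(2K/m) = 1.34×10^6 m/s.
r = mv/(qB) = (1.88×10^-28)(1.34×10^6) / [(1×1.60×10^-19)(0.270)] = 5.85×10^-3 m.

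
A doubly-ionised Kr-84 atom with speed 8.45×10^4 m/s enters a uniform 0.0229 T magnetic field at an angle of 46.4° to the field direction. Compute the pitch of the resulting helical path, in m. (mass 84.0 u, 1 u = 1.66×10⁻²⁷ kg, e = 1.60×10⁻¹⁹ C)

pitch ≈ 6.97 m

The velocity component along B is v∥ = v cos46.4° = 5.83×10^4 m/s.
The cyclotron period T = 2πm/(qB) = 1.20×10^-4 s is set by m, q, B alone.
Pitch = v∥·T = (5.83×10^4)(1.20×10^-4) = 6.97 m.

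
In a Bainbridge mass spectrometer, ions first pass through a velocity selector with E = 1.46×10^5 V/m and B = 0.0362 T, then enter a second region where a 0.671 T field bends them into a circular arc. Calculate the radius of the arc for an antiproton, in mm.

The selector passes v = E/B = 1.46×10^5/0.0362 = 4.03×10^6 m/s.
In the deflection region, r = mv/(qB₂) = (1.67×10^-27)(4.03×10^6) / [(1×1.60×10^-19)(0.671)] = 0.0627 m.

r ≈ 62.7 mm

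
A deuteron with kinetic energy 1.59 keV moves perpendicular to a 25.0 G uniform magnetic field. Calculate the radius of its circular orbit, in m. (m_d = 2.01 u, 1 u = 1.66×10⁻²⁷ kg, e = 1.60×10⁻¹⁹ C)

r ≈ 3.26 m

Convert the energy: K = 1.59 keV = 2.54×10^-16 J.
v = √(2K/m) = √(2·2.54×10^-16/3.34×10^-27) = 3.91×10^5 m/s.
r = mv/(qB) = (3.34×10^-27)(3.91×10^5) / [(1×1.60×10^-19)(2.50×10^-3)] = 3.26 m.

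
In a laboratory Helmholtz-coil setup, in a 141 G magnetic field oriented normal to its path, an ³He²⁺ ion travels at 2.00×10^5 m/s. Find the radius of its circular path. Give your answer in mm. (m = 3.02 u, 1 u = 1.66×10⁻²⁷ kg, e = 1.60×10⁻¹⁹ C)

The magnetic force provides the centripetal force: qvB = mv²/r, so r = mv/(qB).
r = (5.01×10^-27 kg)(2.00×10^5 m/s) / [(2×1.60×10^-19 C)(0.0141 T)] = 0.222 m.

r ≈ 222 mm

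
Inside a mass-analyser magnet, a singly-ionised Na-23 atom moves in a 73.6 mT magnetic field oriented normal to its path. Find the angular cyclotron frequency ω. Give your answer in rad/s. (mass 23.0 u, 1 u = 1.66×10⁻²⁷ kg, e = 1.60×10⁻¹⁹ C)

ω ≈ 3.08×10^5 rad/s

ω = qB/m = (1×1.60×10^-19)(0.0736) / (3.82×10^-26) = 3.08×10^5 rad/s.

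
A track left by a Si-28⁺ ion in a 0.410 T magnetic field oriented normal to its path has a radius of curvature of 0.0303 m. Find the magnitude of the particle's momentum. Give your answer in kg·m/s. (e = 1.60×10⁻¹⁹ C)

Since qvB = mv²/r, the momentum p = mv = qBr.
p = (1×1.60×10^-19)(0.410)(0.0303) = 1.99×10^-21 kg·m/s.

p ≈ 1.99×10^-21 kg·m/s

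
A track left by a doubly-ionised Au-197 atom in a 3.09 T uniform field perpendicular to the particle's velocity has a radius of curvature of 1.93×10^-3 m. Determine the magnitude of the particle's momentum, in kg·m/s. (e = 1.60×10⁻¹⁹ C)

p ≈ 1.91×10^-21 kg·m/s

Since qvB = mv²/r, the momentum p = mv = qBr.
p = (2×1.60×10^-19)(3.09)(1.93×10^-3) = 1.91×10^-21 kg·m/s.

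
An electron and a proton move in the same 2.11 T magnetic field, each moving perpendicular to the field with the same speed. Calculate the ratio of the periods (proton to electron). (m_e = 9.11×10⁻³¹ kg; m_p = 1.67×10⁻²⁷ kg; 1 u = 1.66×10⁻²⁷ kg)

T = 2πm/(qB) is independent of speed, so T₂/T₁ = (m₂/q₂)/(m₁/q₁).
T_{proton}/T_{electron} = (1.67×10^-27/1e) / (9.11×10^-31/1e) = 1830.

ratio ≈ 1830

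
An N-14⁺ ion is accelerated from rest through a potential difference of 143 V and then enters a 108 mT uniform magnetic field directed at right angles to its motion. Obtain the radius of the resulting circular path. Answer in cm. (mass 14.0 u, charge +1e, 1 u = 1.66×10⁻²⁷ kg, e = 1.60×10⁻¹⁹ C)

r ≈ 5.97 cm

The kinetic energy gained is K = qV = (1×1.60×10^-19)(143) = 2.29×10^-17 J.
v = √(2K/m) = 4.44×10^4 m/s.
r = mv/(qB) = (2.32×10^-26)(4.44×10^4) / [(1×1.60×10^-19)(0.108)] = 0.0597 m.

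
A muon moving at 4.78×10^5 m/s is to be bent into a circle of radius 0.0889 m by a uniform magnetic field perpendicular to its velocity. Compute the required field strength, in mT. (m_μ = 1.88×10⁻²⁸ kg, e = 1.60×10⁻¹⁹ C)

B ≈ 6.32 mT

qvB = mv²/r gives B = mv/(qr).
B = (1.88×10^-28)(4.78×10^5) / [(1×1.60×10^-19)(0.0889)] = 6.32×10^-3 T.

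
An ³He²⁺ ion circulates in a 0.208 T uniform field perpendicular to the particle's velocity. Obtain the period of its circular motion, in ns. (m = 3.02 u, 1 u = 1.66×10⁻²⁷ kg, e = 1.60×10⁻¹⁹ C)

The cyclotron period is independent of speed: T = 2πm/(qB).
T = 2π(5.01×10^-27) / [(2×1.60×10^-19)(0.208)] = 4.73×10^-7 s.

T ≈ 473 ns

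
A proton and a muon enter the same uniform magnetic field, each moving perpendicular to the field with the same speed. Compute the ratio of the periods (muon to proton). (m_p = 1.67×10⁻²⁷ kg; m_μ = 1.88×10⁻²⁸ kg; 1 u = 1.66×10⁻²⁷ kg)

ratio ≈ 0.113

T = 2πm/(qB) is independent of speed, so T₂/T₁ = (m₂/q₂)/(m₁/q₁).
T_{muon}/T_{proton} = (1.88×10^-28/1e) / (1.67×10^-27/1e) = 0.113.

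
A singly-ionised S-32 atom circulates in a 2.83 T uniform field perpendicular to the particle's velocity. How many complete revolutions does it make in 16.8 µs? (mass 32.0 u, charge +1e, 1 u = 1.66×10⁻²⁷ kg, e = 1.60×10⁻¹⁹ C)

N = 22

T = 2πm/(qB) = 2π(5.312×10^-26) / [(1×1.60×10^-19)(2.83)] = 7.3711×10^-7 s.
N = t/T = 1.68×10^-5 / 7.3711×10^-7 ≈ 22.79, so 22 complete revolutions.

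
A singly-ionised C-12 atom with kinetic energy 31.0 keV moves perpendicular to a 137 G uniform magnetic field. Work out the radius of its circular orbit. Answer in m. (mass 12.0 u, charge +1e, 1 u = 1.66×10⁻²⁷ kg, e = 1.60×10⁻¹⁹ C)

Convert the energy: K = 31.0 keV = 4.96×10^-15 J.
v = √(2K/m) = √(2·4.96×10^-15/1.99×10^-26) = 7.06×10^5 m/s.
r = mv/(qB) = (1.99×10^-26)(7.06×10^5) / [(1×1.60×10^-19)(0.0137)] = 6.41 m.

r ≈ 6.41 m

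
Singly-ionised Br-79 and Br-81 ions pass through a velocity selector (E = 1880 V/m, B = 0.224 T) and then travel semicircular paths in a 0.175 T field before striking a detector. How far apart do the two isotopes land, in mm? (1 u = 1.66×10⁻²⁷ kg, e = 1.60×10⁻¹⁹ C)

Both emerge at v = E/B₁ = 8390 m/s.
r = mv/(qB₂), so r₁ = 0.039309 m and r₂ = 0.040304 m, giving Δr = 9.95×10^-4 m.
After a semicircle each ion lands a diameter 2r from the entry slit, so the separation is 2Δr = 1.99×10^-3 m.

Δd ≈ 1.99 mm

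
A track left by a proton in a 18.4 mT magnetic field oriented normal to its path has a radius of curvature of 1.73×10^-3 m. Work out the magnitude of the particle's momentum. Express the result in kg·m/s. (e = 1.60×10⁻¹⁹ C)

p ≈ 5.09×10^-24 kg·m/s

Since qvB = mv²/r, the momentum p = mv = qBr.
p = (1×1.60×10^-19)(0.0184)(1.73×10^-3) = 5.09×10^-24 kg·m/s.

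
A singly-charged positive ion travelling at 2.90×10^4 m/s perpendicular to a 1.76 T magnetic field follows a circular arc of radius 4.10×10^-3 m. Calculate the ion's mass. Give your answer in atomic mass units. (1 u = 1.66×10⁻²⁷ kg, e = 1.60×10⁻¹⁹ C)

qvB = mv²/r ⇒ m = qBr/v.
m = (1×1.60×10^-19)(1.76)(4.10×10^-3) / (2.90×10^4) = 3.98×10^-26 kg = 24.0 u.

m ≈ 24.0 u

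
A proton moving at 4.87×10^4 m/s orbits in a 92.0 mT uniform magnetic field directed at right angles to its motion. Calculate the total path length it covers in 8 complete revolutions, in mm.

r = mv/(qB) = 5.53×10^-3 m, so one revolution covers 2πr = 0.0347 m.
In 8 revolutions: L = 8·2πr = 0.278 m.

L ≈ 278 mm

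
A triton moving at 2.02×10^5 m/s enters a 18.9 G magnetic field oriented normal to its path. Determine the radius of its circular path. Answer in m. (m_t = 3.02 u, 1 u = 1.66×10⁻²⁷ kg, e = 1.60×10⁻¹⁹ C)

The magnetic force provides the centripetal force: qvB = mv²/r, so r = mv/(qB).
r = (5.01×10^-27 kg)(2.02×10^5 m/s) / [(1×1.60×10^-19 C)(1.89×10^-3 T)] = 3.35 m.

r ≈ 3.35 m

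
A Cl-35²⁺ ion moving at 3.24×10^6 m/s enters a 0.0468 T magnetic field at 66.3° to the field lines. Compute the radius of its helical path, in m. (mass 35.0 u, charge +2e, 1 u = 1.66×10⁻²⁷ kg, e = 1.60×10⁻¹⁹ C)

Only the perpendicular component v⊥ = v sin66.3° = 2.97×10^6 m/s is bent by the field.
r = m v⊥ /(qB) = (5.81×10^-26)(2.97×10^6) / [(2×1.60×10^-19)(0.0468)] = 11.5 m.

r ≈ 11.5 m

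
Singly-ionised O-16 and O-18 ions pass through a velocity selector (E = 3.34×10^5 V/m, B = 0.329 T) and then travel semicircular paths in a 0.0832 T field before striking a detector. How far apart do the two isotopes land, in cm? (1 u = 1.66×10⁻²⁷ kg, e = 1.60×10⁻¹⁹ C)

Both emerge at v = E/B₁ = 1.02×10^6 m/s.
r = mv/(qB₂), so r₁ = 2.026 m and r₂ = 2.279 m, giving Δr = 0.253 m.
After a semicircle each ion lands a diameter 2r from the entry slit, so the separation is 2Δr = 0.506 m.

Δd ≈ 50.6 cm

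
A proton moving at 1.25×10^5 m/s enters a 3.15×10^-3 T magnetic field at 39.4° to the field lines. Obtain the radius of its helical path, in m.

Only the perpendicular component v⊥ = v sin39.4° = 7.93×10^4 m/s is bent by the field.
r = m v⊥ /(qB) = (1.67×10^-27)(7.93×10^4) / [(1×1.60×10^-19)(3.15×10^-3)] = 0.263 m.

r ≈ 0.263 m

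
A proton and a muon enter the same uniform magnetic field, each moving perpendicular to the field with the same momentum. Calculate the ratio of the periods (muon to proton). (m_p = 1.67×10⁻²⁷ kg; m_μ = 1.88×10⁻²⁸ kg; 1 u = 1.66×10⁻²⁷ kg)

T = 2πm/(qB) is independent of speed, so T₂/T₁ = (m₂/q₂)/(m₁/q₁).
T_{muon}/T_{proton} = (1.88×10^-28/1e) / (1.67×10^-27/1e) = 0.113.

ratio ≈ 0.113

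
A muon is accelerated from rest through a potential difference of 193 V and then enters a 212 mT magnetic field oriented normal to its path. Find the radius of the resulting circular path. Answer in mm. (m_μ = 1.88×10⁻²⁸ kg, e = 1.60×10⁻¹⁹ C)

The kinetic energy gained is K = qV = (1×1.60×10^-19)(193) = 3.09×10^-17 J.
v = √(2K/m) = 5.73×10^5 m/s.
r = mv/(qB) = (1.88×10^-28)(5.73×10^5) / [(1×1.60×10^-19)(0.212)] = 3.18×10^-3 m.

r ≈ 3.18 mm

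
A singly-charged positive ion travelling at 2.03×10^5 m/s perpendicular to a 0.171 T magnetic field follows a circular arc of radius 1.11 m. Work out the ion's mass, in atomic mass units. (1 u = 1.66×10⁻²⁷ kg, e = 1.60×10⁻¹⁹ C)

qvB = mv²/r ⇒ m = qBr/v.
m = (1×1.60×10^-19)(0.171)(1.11) / (2.03×10^5) = 1.50×10^-25 kg = 90.1 u.

m ≈ 90.1 u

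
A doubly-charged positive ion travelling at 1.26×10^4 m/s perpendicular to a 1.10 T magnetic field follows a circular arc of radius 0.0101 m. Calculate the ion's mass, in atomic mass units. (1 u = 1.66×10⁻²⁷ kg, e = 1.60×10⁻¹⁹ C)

qvB = mv²/r ⇒ m = qBr/v.
m = (2×1.60×10^-19)(1.10)(0.0101) / (1.26×10^4) = 2.82×10^-25 kg = 170 u.

m ≈ 170 u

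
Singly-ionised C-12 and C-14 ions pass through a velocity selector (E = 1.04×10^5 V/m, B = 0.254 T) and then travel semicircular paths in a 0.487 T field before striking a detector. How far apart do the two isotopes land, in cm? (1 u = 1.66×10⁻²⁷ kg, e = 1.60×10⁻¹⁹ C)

Δd ≈ 3.49 cm

Both emerge at v = E/B₁ = 4.09×10^5 m/s.
r = mv/(qB₂), so r₁ = 0.1047 m and r₂ = 0.1221 m, giving Δr = 0.0174 m.
After a semicircle each ion lands a diameter 2r from the entry slit, so the separation is 2Δr = 0.0349 m.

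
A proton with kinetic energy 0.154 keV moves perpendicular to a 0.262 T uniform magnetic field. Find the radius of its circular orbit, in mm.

Convert the energy: K = 0.154 keV = 2.46×10^-17 J.
v = √(2K/m) = √(2·2.46×10^-17/1.67×10^-27) = 1.72×10^5 m/s.
r = mv/(qB) = (1.67×10^-27)(1.72×10^5) / [(1×1.60×10^-19)(0.262)] = 6.84×10^-3 m.

r ≈ 6.84 mm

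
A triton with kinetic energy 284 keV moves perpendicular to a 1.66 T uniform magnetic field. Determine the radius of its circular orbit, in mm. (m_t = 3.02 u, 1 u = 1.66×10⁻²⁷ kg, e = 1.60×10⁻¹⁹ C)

Convert the energy: K = 284 keV = 4.54×10^-14 J.
v = √(2K/m) = √(2·4.54×10^-14/5.01×10^-27) = 4.26×10^6 m/s.
r = mv/(qB) = (5.01×10^-27)(4.26×10^6) / [(1×1.60×10^-19)(1.66)] = 0.0804 m.

r ≈ 80.4 mm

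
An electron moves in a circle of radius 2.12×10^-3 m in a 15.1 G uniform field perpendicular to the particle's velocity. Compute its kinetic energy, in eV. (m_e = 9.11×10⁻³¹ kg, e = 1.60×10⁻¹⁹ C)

v = qBr/m = (1×1.60×10^-19)(1.51×10^-3)(2.12×10^-3) / (9.11×10^-31) = 5.62×10^5 m/s.
K = ½mv² = 0.5·(9.11×10^-31)·(5.62×10^5)² = 1.44×10^-19 J = 0.900 eV.

K ≈ 0.900 eV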